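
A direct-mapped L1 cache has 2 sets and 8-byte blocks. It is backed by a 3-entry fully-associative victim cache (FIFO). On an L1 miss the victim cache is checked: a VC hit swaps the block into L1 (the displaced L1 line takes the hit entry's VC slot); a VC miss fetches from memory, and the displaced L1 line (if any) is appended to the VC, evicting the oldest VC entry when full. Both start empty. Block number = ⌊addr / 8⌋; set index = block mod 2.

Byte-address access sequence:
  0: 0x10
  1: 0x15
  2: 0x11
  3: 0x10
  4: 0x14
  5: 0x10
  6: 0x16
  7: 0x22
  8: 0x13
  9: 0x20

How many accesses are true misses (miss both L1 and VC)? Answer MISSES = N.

0: 0x10 (blk 2, set 0) → MISS  vc=[]
1: 0x15 (blk 2, set 0) → L1-HIT  vc=[]
2: 0x11 (blk 2, set 0) → L1-HIT  vc=[]
3: 0x10 (blk 2, set 0) → L1-HIT  vc=[]
4: 0x14 (blk 2, set 0) → L1-HIT  vc=[]
5: 0x10 (blk 2, set 0) → L1-HIT  vc=[]
6: 0x16 (blk 2, set 0) → L1-HIT  vc=[]
7: 0x22 (blk 4, set 0) → MISS  vc=[2]
8: 0x13 (blk 2, set 0) → VC-HIT  vc=[4]
9: 0x20 (blk 4, set 0) → VC-HIT  vc=[2]

MISSES = 2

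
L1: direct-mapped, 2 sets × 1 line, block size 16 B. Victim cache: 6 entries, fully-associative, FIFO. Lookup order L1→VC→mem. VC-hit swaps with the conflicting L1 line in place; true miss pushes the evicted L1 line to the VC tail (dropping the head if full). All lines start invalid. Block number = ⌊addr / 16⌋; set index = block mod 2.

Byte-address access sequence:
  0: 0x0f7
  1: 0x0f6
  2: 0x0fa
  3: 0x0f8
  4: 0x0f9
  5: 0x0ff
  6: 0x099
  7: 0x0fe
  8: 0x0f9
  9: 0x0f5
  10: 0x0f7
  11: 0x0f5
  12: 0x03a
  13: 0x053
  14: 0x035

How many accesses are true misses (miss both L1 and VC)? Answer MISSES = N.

#0 0xf7→b15/s1 MISS; vc=[]
#1 0xf6→b15/s1 L1-HIT; vc=[]
#2 0xfa→b15/s1 L1-HIT; vc=[]
#3 0xf8→b15/s1 L1-HIT; vc=[]
#4 0xf9→b15/s1 L1-HIT; vc=[]
#5 0xff→b15/s1 L1-HIT; vc=[]
#6 0x99→b9/s1 MISS; vc=[15]
#7 0xfe→b15/s1 VC-HIT; vc=[9]
#8 0xf9→b15/s1 L1-HIT; vc=[9]
#9 0xf5→b15/s1 L1-HIT; vc=[9]
#10 0xf7→b15/s1 L1-HIT; vc=[9]
#11 0xf5→b15/s1 L1-HIT; vc=[9]
#12 0x3a→b3/s1 MISS; vc=[9,15]
#13 0x53→b5/s1 MISS; vc=[9,15,3]
#14 0x35→b3/s1 VC-HIT; vc=[9,15,5]

MISSES = 4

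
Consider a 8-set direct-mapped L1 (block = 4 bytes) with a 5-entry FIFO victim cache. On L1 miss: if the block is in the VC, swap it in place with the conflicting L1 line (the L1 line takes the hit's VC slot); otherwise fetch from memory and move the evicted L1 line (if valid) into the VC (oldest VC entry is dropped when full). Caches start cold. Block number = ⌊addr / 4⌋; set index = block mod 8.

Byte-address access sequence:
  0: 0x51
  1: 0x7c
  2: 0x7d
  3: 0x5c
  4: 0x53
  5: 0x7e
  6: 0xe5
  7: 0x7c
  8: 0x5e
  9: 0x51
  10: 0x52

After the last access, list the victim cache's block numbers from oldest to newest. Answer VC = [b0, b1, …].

VC = [31]

#0 0x51→b20/s4 MISS; vc=[]
#1 0x7c→b31/s7 MISS; vc=[]
#2 0x7d→b31/s7 L1-HIT; vc=[]
#3 0x5c→b23/s7 MISS; vc=[31]
#4 0x53→b20/s4 L1-HIT; vc=[31]
#5 0x7e→b31/s7 VC-HIT; vc=[23]
#6 0xe5→b57/s1 MISS; vc=[23]
#7 0x7c→b31/s7 L1-HIT; vc=[23]
#8 0x5e→b23/s7 VC-HIT; vc=[31]
#9 0x51→b20/s4 L1-HIT; vc=[31]
#10 0x52→b20/s4 L1-HIT; vc=[31]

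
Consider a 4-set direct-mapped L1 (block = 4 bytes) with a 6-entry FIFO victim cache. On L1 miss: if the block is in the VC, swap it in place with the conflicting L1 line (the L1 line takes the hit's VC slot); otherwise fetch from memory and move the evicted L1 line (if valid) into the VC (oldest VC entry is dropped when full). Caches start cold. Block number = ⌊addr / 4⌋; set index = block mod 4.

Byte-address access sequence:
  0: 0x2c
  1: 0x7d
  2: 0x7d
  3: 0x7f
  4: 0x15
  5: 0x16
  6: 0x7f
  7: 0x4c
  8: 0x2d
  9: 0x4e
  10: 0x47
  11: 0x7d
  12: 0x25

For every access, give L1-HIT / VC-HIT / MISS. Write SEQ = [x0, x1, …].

SEQ = [MISS, MISS, L1-HIT, L1-HIT, MISS, L1-HIT, L1-HIT, MISS, VC-HIT, VC-HIT, MISS, VC-HIT, MISS]

  [0] addr=0x2c blk=11 s=3: MISS | VC []
  [1] addr=0x7d blk=31 s=3: MISS | VC [11]
  [2] addr=0x7d blk=31 s=3: L1-HIT | VC [11]
  [3] addr=0x7f blk=31 s=3: L1-HIT | VC [11]
  [4] addr=0x15 blk=5 s=1: MISS | VC [11]
  [5] addr=0x16 blk=5 s=1: L1-HIT | VC [11]
  [6] addr=0x7f blk=31 s=3: L1-HIT | VC [11]
  [7] addr=0x4c blk=19 s=3: MISS | VC [11, 31]
  [8] addr=0x2d blk=11 s=3: VC-HIT | VC [19, 31]
  [9] addr=0x4e blk=19 s=3: VC-HIT | VC [11, 31]
  [10] addr=0x47 blk=17 s=1: MISS | VC [11, 31, 5]
  [11] addr=0x7d blk=31 s=3: VC-HIT | VC [11, 19, 5]
  [12] addr=0x25 blk=9 s=1: MISS | VC [11, 19, 5, 17]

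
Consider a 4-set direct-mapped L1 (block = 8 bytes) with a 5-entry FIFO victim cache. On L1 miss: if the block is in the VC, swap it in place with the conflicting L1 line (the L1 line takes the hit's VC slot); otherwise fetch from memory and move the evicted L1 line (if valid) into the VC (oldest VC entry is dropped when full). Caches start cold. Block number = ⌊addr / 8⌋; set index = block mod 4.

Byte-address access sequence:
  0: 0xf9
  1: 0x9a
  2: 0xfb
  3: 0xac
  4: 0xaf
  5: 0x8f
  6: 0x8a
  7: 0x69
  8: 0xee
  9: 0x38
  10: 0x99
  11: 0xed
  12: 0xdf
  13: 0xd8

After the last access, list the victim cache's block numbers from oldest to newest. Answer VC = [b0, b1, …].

VC = [21, 17, 13, 31, 19]

#0 0xf9→b31/s3 MISS; vc=[]
#1 0x9a→b19/s3 MISS; vc=[31]
#2 0xfb→b31/s3 VC-HIT; vc=[19]
#3 0xac→b21/s1 MISS; vc=[19]
#4 0xaf→b21/s1 L1-HIT; vc=[19]
#5 0x8f→b17/s1 MISS; vc=[19,21]
#6 0x8a→b17/s1 L1-HIT; vc=[19,21]
#7 0x69→b13/s1 MISS; vc=[19,21,17]
#8 0xee→b29/s1 MISS; vc=[19,21,17,13]
#9 0x38→b7/s3 MISS; vc=[19,21,17,13,31]
#10 0x99→b19/s3 VC-HIT; vc=[7,21,17,13,31]
#11 0xed→b29/s1 L1-HIT; vc=[7,21,17,13,31]
#12 0xdf→b27/s3 MISS; vc=[21,17,13,31,19]
#13 0xd8→b27/s3 L1-HIT; vc=[21,17,13,31,19]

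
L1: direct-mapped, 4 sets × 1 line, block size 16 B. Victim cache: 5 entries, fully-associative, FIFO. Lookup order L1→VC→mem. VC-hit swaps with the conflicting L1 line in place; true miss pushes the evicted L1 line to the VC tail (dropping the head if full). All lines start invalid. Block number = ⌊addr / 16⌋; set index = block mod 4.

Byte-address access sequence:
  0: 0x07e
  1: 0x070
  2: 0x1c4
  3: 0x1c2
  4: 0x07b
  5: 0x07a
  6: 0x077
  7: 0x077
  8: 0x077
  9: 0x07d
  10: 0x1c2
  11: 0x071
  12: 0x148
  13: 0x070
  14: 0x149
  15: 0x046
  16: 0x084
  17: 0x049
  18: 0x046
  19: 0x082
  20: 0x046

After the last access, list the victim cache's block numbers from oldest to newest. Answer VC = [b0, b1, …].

VC = [28, 20, 8]

0: 0x7e (blk 7, set 3) → MISS  vc=[]
1: 0x70 (blk 7, set 3) → L1-HIT  vc=[]
2: 0x1c4 (blk 28, set 0) → MISS  vc=[]
3: 0x1c2 (blk 28, set 0) → L1-HIT  vc=[]
4: 0x7b (blk 7, set 3) → L1-HIT  vc=[]
5: 0x7a (blk 7, set 3) → L1-HIT  vc=[]
6: 0x77 (blk 7, set 3) → L1-HIT  vc=[]
7: 0x77 (blk 7, set 3) → L1-HIT  vc=[]
8: 0x77 (blk 7, set 3) → L1-HIT  vc=[]
9: 0x7d (blk 7, set 3) → L1-HIT  vc=[]
10: 0x1c2 (blk 28, set 0) → L1-HIT  vc=[]
11: 0x71 (blk 7, set 3) → L1-HIT  vc=[]
12: 0x148 (blk 20, set 0) → MISS  vc=[28]
13: 0x70 (blk 7, set 3) → L1-HIT  vc=[28]
14: 0x149 (blk 20, set 0) → L1-HIT  vc=[28]
15: 0x46 (blk 4, set 0) → MISS  vc=[28, 20]
16: 0x84 (blk 8, set 0) → MISS  vc=[28, 20, 4]
17: 0x49 (blk 4, set 0) → VC-HIT  vc=[28, 20, 8]
18: 0x46 (blk 4, set 0) → L1-HIT  vc=[28, 20, 8]
19: 0x82 (blk 8, set 0) → VC-HIT  vc=[28, 20, 4]
20: 0x46 (blk 4, set 0) → VC-HIT  vc=[28, 20, 8]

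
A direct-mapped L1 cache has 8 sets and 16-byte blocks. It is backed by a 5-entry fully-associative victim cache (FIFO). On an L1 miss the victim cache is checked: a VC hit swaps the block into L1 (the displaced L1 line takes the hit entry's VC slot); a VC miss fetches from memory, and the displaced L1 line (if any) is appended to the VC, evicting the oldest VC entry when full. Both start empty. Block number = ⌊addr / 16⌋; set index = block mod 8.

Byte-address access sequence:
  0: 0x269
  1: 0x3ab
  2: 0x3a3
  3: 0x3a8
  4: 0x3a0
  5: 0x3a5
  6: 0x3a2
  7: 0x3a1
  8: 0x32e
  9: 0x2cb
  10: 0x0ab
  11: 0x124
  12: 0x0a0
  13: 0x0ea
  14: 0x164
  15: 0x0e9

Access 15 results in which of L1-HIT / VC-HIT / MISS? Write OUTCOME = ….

OUTCOME = VC-HIT

  [0] addr=0x269 blk=38 s=6: MISS | VC []
  [1] addr=0x3ab blk=58 s=2: MISS | VC []
  [2] addr=0x3a3 blk=58 s=2: L1-HIT | VC []
  [3] addr=0x3a8 blk=58 s=2: L1-HIT | VC []
  [4] addr=0x3a0 blk=58 s=2: L1-HIT | VC []
  [5] addr=0x3a5 blk=58 s=2: L1-HIT | VC []
  [6] addr=0x3a2 blk=58 s=2: L1-HIT | VC []
  [7] addr=0x3a1 blk=58 s=2: L1-HIT | VC []
  [8] addr=0x32e blk=50 s=2: MISS | VC [58]
  [9] addr=0x2cb blk=44 s=4: MISS | VC [58]
  [10] addr=0xab blk=10 s=2: MISS | VC [58, 50]
  [11] addr=0x124 blk=18 s=2: MISS | VC [58, 50, 10]
  [12] addr=0xa0 blk=10 s=2: VC-HIT | VC [58, 50, 18]
  [13] addr=0xea blk=14 s=6: MISS | VC [58, 50, 18, 38]
  [14] addr=0x164 blk=22 s=6: MISS | VC [58, 50, 18, 38, 14]
  [15] addr=0xe9 blk=14 s=6: VC-HIT | VC [58, 50, 18, 38, 22]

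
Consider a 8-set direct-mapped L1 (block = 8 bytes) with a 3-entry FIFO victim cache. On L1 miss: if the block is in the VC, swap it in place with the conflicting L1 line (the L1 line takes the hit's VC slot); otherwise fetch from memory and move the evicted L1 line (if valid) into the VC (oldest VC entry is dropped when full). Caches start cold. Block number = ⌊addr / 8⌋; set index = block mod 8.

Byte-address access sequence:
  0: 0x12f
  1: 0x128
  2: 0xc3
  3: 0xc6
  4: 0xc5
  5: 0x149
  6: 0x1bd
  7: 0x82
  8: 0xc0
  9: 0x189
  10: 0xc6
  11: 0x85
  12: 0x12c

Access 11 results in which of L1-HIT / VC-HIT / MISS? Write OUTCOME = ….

#0 0x12f→b37/s5 MISS; vc=[]
#1 0x128→b37/s5 L1-HIT; vc=[]
#2 0xc3→b24/s0 MISS; vc=[]
#3 0xc6→b24/s0 L1-HIT; vc=[]
#4 0xc5→b24/s0 L1-HIT; vc=[]
#5 0x149→b41/s1 MISS; vc=[]
#6 0x1bd→b55/s7 MISS; vc=[]
#7 0x82→b16/s0 MISS; vc=[24]
#8 0xc0→b24/s0 VC-HIT; vc=[16]
#9 0x189→b49/s1 MISS; vc=[16,41]
#10 0xc6→b24/s0 L1-HIT; vc=[16,41]
#11 0x85→b16/s0 VC-HIT; vc=[24,41]
#12 0x12c→b37/s5 L1-HIT; vc=[24,41]

OUTCOME = VC-HIT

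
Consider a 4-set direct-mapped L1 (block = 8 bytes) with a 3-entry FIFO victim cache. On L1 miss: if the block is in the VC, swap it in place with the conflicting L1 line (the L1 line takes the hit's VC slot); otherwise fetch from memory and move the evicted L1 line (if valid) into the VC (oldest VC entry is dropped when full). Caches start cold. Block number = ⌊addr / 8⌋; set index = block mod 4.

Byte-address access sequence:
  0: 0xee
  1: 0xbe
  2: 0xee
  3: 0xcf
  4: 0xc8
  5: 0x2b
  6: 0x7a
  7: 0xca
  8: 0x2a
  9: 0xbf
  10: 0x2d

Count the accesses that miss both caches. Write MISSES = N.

#0 0xee→b29/s1 MISS; vc=[]
#1 0xbe→b23/s3 MISS; vc=[]
#2 0xee→b29/s1 L1-HIT; vc=[]
#3 0xcf→b25/s1 MISS; vc=[29]
#4 0xc8→b25/s1 L1-HIT; vc=[29]
#5 0x2b→b5/s1 MISS; vc=[29,25]
#6 0x7a→b15/s3 MISS; vc=[29,25,23]
#7 0xca→b25/s1 VC-HIT; vc=[29,5,23]
#8 0x2a→b5/s1 VC-HIT; vc=[29,25,23]
#9 0xbf→b23/s3 VC-HIT; vc=[29,25,15]
#10 0x2d→b5/s1 L1-HIT; vc=[29,25,15]

MISSES = 5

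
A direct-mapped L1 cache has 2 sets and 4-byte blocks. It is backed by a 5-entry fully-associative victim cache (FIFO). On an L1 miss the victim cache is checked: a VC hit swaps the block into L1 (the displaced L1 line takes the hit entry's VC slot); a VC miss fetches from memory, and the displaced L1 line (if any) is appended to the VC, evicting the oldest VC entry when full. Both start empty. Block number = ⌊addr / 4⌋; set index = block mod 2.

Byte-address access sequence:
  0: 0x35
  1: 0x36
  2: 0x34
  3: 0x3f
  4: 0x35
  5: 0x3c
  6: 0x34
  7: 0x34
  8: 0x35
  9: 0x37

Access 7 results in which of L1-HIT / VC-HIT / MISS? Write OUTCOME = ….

OUTCOME = L1-HIT

#0 0x35→b13/s1 MISS; vc=[]
#1 0x36→b13/s1 L1-HIT; vc=[]
#2 0x34→b13/s1 L1-HIT; vc=[]
#3 0x3f→b15/s1 MISS; vc=[13]
#4 0x35→b13/s1 VC-HIT; vc=[15]
#5 0x3c→b15/s1 VC-HIT; vc=[13]
#6 0x34→b13/s1 VC-HIT; vc=[15]
#7 0x34→b13/s1 L1-HIT; vc=[15]
#8 0x35→b13/s1 L1-HIT; vc=[15]
#9 0x37→b13/s1 L1-HIT; vc=[15]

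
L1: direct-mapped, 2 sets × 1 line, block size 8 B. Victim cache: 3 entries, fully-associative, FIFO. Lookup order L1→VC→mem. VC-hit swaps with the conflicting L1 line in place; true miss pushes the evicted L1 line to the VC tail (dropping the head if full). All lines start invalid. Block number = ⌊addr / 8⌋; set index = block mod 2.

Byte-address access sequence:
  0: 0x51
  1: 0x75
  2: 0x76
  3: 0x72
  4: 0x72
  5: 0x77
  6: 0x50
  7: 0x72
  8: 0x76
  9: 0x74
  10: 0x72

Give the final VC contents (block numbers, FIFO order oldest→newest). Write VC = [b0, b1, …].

  [0] addr=0x51 blk=10 s=0: MISS | VC []
  [1] addr=0x75 blk=14 s=0: MISS | VC [10]
  [2] addr=0x76 blk=14 s=0: L1-HIT | VC [10]
  [3] addr=0x72 blk=14 s=0: L1-HIT | VC [10]
  [4] addr=0x72 blk=14 s=0: L1-HIT | VC [10]
  [5] addr=0x77 blk=14 s=0: L1-HIT | VC [10]
  [6] addr=0x50 blk=10 s=0: VC-HIT | VC [14]
  [7] addr=0x72 blk=14 s=0: VC-HIT | VC [10]
  [8] addr=0x76 blk=14 s=0: L1-HIT | VC [10]
  [9] addr=0x74 blk=14 s=0: L1-HIT | VC [10]
  [10] addr=0x72 blk=14 s=0: L1-HIT | VC [10]

VC = [10]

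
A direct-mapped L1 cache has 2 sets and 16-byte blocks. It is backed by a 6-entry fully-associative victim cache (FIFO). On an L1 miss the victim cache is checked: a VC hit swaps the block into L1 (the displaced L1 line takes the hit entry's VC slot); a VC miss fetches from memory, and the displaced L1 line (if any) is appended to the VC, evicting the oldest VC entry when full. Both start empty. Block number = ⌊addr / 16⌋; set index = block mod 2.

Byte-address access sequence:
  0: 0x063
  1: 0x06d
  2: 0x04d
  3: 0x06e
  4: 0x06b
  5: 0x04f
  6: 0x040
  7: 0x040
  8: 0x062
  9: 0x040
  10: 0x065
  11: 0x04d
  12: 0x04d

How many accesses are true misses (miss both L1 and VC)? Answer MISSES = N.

MISSES = 2

#0 0x63→b6/s0 MISS; vc=[]
#1 0x6d→b6/s0 L1-HIT; vc=[]
#2 0x4d→b4/s0 MISS; vc=[6]
#3 0x6e→b6/s0 VC-HIT; vc=[4]
#4 0x6b→b6/s0 L1-HIT; vc=[4]
#5 0x4f→b4/s0 VC-HIT; vc=[6]
#6 0x40→b4/s0 L1-HIT; vc=[6]
#7 0x40→b4/s0 L1-HIT; vc=[6]
#8 0x62→b6/s0 VC-HIT; vc=[4]
#9 0x40→b4/s0 VC-HIT; vc=[6]
#10 0x65→b6/s0 VC-HIT; vc=[4]
#11 0x4d→b4/s0 VC-HIT; vc=[6]
#12 0x4d→b4/s0 L1-HIT; vc=[6]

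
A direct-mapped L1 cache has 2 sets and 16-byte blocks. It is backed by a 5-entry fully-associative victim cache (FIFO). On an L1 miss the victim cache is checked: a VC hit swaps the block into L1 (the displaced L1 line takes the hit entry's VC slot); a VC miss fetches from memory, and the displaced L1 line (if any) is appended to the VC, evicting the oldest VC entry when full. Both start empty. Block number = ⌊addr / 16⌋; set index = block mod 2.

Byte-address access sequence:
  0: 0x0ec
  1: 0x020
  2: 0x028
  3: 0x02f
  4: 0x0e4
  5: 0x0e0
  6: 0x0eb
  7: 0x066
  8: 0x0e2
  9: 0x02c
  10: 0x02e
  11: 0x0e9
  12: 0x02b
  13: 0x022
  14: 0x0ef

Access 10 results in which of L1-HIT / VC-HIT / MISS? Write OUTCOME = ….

  [0] addr=0xec blk=14 s=0: MISS | VC []
  [1] addr=0x20 blk=2 s=0: MISS | VC [14]
  [2] addr=0x28 blk=2 s=0: L1-HIT | VC [14]
  [3] addr=0x2f blk=2 s=0: L1-HIT | VC [14]
  [4] addr=0xe4 blk=14 s=0: VC-HIT | VC [2]
  [5] addr=0xe0 blk=14 s=0: L1-HIT | VC [2]
  [6] addr=0xeb blk=14 s=0: L1-HIT | VC [2]
  [7] addr=0x66 blk=6 s=0: MISS | VC [2, 14]
  [8] addr=0xe2 blk=14 s=0: VC-HIT | VC [2, 6]
  [9] addr=0x2c blk=2 s=0: VC-HIT | VC [14, 6]
  [10] addr=0x2e blk=2 s=0: L1-HIT | VC [14, 6]
  [11] addr=0xe9 blk=14 s=0: VC-HIT | VC [2, 6]
  [12] addr=0x2b blk=2 s=0: VC-HIT | VC [14, 6]
  [13] addr=0x22 blk=2 s=0: L1-HIT | VC [14, 6]
  [14] addr=0xef blk=14 s=0: VC-HIT | VC [2, 6]

OUTCOME = L1-HIT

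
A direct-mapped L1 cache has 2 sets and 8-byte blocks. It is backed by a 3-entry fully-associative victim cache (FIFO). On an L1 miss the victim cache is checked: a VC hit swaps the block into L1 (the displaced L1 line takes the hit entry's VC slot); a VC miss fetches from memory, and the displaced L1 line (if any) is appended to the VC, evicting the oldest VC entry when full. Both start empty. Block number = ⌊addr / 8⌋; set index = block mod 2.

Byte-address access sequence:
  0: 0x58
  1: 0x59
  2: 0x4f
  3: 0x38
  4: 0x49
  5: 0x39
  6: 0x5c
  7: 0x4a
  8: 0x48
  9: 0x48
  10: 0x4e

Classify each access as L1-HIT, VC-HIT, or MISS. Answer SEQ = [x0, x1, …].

0: 0x58 (blk 11, set 1) → MISS  vc=[]
1: 0x59 (blk 11, set 1) → L1-HIT  vc=[]
2: 0x4f (blk 9, set 1) → MISS  vc=[11]
3: 0x38 (blk 7, set 1) → MISS  vc=[11, 9]
4: 0x49 (blk 9, set 1) → VC-HIT  vc=[11, 7]
5: 0x39 (blk 7, set 1) → VC-HIT  vc=[11, 9]
6: 0x5c (blk 11, set 1) → VC-HIT  vc=[7, 9]
7: 0x4a (blk 9, set 1) → VC-HIT  vc=[7, 11]
8: 0x48 (blk 9, set 1) → L1-HIT  vc=[7, 11]
9: 0x48 (blk 9, set 1) → L1-HIT  vc=[7, 11]
10: 0x4e (blk 9, set 1) → L1-HIT  vc=[7, 11]

SEQ = [MISS, L1-HIT, MISS, MISS, VC-HIT, VC-HIT, VC-HIT, VC-HIT, L1-HIT, L1-HIT, L1-HIT]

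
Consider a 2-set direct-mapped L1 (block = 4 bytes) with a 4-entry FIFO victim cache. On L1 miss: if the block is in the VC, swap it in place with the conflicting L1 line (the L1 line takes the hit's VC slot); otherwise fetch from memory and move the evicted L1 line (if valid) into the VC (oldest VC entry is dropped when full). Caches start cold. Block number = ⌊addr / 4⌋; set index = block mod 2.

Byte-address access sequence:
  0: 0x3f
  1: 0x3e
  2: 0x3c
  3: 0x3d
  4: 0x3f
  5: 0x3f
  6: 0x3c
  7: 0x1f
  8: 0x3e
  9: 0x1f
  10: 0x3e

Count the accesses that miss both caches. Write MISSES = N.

0: 0x3f (blk 15, set 1) → MISS  vc=[]
1: 0x3e (blk 15, set 1) → L1-HIT  vc=[]
2: 0x3c (blk 15, set 1) → L1-HIT  vc=[]
3: 0x3d (blk 15, set 1) → L1-HIT  vc=[]
4: 0x3f (blk 15, set 1) → L1-HIT  vc=[]
5: 0x3f (blk 15, set 1) → L1-HIT  vc=[]
6: 0x3c (blk 15, set 1) → L1-HIT  vc=[]
7: 0x1f (blk 7, set 1) → MISS  vc=[15]
8: 0x3e (blk 15, set 1) → VC-HIT  vc=[7]
9: 0x1f (blk 7, set 1) → VC-HIT  vc=[15]
10: 0x3e (blk 15, set 1) → VC-HIT  vc=[7]

MISSES = 2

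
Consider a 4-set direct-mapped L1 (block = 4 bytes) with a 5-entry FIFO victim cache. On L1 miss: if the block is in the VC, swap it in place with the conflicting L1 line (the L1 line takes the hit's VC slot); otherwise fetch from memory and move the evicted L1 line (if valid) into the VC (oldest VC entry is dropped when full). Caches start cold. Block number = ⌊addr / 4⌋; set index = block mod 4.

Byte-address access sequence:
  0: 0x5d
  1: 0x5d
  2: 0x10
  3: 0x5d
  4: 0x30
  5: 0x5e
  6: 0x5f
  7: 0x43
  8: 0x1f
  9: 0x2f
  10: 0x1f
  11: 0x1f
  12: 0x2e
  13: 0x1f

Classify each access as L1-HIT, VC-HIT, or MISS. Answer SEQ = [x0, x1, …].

#0 0x5d→b23/s3 MISS; vc=[]
#1 0x5d→b23/s3 L1-HIT; vc=[]
#2 0x10→b4/s0 MISS; vc=[]
#3 0x5d→b23/s3 L1-HIT; vc=[]
#4 0x30→b12/s0 MISS; vc=[4]
#5 0x5e→b23/s3 L1-HIT; vc=[4]
#6 0x5f→b23/s3 L1-HIT; vc=[4]
#7 0x43→b16/s0 MISS; vc=[4,12]
#8 0x1f→b7/s3 MISS; vc=[4,12,23]
#9 0x2f→b11/s3 MISS; vc=[4,12,23,7]
#10 0x1f→b7/s3 VC-HIT; vc=[4,12,23,11]
#11 0x1f→b7/s3 L1-HIT; vc=[4,12,23,11]
#12 0x2e→b11/s3 VC-HIT; vc=[4,12,23,7]
#13 0x1f→b7/s3 VC-HIT; vc=[4,12,23,11]

SEQ = [MISS, L1-HIT, MISS, L1-HIT, MISS, L1-HIT, L1-HIT, MISS, MISS, MISS, VC-HIT, L1-HIT, VC-HIT, VC-HIT]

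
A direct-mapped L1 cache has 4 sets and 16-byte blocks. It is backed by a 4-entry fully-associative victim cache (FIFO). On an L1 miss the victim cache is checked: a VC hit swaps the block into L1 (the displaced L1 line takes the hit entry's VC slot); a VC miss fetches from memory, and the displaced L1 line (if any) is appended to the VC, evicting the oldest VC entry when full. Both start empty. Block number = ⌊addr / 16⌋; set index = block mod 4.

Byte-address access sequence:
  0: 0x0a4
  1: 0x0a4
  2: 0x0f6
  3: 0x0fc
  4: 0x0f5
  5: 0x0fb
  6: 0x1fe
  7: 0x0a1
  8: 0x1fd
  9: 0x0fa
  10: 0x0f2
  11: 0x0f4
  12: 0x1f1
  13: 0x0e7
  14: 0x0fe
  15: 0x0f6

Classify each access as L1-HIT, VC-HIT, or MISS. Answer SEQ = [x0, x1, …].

SEQ = [MISS, L1-HIT, MISS, L1-HIT, L1-HIT, L1-HIT, MISS, L1-HIT, L1-HIT, VC-HIT, L1-HIT, L1-HIT, VC-HIT, MISS, VC-HIT, L1-HIT]

0: 0xa4 (blk 10, set 2) → MISS  vc=[]
1: 0xa4 (blk 10, set 2) → L1-HIT  vc=[]
2: 0xf6 (blk 15, set 3) → MISS  vc=[]
3: 0xfc (blk 15, set 3) → L1-HIT  vc=[]
4: 0xf5 (blk 15, set 3) → L1-HIT  vc=[]
5: 0xfb (blk 15, set 3) → L1-HIT  vc=[]
6: 0x1fe (blk 31, set 3) → MISS  vc=[15]
7: 0xa1 (blk 10, set 2) → L1-HIT  vc=[15]
8: 0x1fd (blk 31, set 3) → L1-HIT  vc=[15]
9: 0xfa (blk 15, set 3) → VC-HIT  vc=[31]
10: 0xf2 (blk 15, set 3) → L1-HIT  vc=[31]
11: 0xf4 (blk 15, set 3) → L1-HIT  vc=[31]
12: 0x1f1 (blk 31, set 3) → VC-HIT  vc=[15]
13: 0xe7 (blk 14, set 2) → MISS  vc=[15, 10]
14: 0xfe (blk 15, set 3) → VC-HIT  vc=[31, 10]
15: 0xf6 (blk 15, set 3) → L1-HIT  vc=[31, 10]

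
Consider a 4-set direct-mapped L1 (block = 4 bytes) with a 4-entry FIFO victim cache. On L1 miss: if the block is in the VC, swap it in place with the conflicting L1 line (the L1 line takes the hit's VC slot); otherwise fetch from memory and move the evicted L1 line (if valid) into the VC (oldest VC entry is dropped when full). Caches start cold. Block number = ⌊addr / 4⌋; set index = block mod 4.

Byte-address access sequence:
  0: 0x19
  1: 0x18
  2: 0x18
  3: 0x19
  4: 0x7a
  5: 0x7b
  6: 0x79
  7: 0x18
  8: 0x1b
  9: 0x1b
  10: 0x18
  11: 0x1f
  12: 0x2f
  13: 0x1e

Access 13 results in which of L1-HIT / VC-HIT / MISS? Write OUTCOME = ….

#0 0x19→b6/s2 MISS; vc=[]
#1 0x18→b6/s2 L1-HIT; vc=[]
#2 0x18→b6/s2 L1-HIT; vc=[]
#3 0x19→b6/s2 L1-HIT; vc=[]
#4 0x7a→b30/s2 MISS; vc=[6]
#5 0x7b→b30/s2 L1-HIT; vc=[6]
#6 0x79→b30/s2 L1-HIT; vc=[6]
#7 0x18→b6/s2 VC-HIT; vc=[30]
#8 0x1b→b6/s2 L1-HIT; vc=[30]
#9 0x1b→b6/s2 L1-HIT; vc=[30]
#10 0x18→b6/s2 L1-HIT; vc=[30]
#11 0x1f→b7/s3 MISS; vc=[30]
#12 0x2f→b11/s3 MISS; vc=[30,7]
#13 0x1e→b7/s3 VC-HIT; vc=[30,11]

OUTCOME = VC-HIT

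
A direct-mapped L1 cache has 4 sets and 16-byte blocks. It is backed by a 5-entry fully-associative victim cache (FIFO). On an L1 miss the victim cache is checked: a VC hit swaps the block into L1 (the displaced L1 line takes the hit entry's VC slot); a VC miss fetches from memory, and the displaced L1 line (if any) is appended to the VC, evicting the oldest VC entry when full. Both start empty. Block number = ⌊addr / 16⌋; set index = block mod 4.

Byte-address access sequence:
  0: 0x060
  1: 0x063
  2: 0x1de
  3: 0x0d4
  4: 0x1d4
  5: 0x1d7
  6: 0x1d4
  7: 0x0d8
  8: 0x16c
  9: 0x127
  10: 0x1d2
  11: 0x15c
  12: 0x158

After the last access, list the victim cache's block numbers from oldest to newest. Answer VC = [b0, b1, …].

#0 0x60→b6/s2 MISS; vc=[]
#1 0x63→b6/s2 L1-HIT; vc=[]
#2 0x1de→b29/s1 MISS; vc=[]
#3 0xd4→b13/s1 MISS; vc=[29]
#4 0x1d4→b29/s1 VC-HIT; vc=[13]
#5 0x1d7→b29/s1 L1-HIT; vc=[13]
#6 0x1d4→b29/s1 L1-HIT; vc=[13]
#7 0xd8→b13/s1 VC-HIT; vc=[29]
#8 0x16c→b22/s2 MISS; vc=[29,6]
#9 0x127→b18/s2 MISS; vc=[29,6,22]
#10 0x1d2→b29/s1 VC-HIT; vc=[13,6,22]
#11 0x15c→b21/s1 MISS; vc=[13,6,22,29]
#12 0x158→b21/s1 L1-HIT; vc=[13,6,22,29]

VC = [13, 6, 22, 29]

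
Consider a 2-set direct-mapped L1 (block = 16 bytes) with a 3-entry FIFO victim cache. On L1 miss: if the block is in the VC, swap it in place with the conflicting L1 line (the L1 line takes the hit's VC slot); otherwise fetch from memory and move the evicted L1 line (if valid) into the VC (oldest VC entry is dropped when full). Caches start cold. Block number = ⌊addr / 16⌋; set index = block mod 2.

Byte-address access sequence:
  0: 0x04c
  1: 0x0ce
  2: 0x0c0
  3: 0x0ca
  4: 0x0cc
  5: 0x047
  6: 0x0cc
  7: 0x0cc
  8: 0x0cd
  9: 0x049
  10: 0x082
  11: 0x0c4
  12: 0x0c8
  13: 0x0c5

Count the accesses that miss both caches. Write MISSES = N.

MISSES = 3

0: 0x4c (blk 4, set 0) → MISS  vc=[]
1: 0xce (blk 12, set 0) → MISS  vc=[4]
2: 0xc0 (blk 12, set 0) → L1-HIT  vc=[4]
3: 0xca (blk 12, set 0) → L1-HIT  vc=[4]
4: 0xcc (blk 12, set 0) → L1-HIT  vc=[4]
5: 0x47 (blk 4, set 0) → VC-HIT  vc=[12]
6: 0xcc (blk 12, set 0) → VC-HIT  vc=[4]
7: 0xcc (blk 12, set 0) → L1-HIT  vc=[4]
8: 0xcd (blk 12, set 0) → L1-HIT  vc=[4]
9: 0x49 (blk 4, set 0) → VC-HIT  vc=[12]
10: 0x82 (blk 8, set 0) → MISS  vc=[12, 4]
11: 0xc4 (blk 12, set 0) → VC-HIT  vc=[8, 4]
12: 0xc8 (blk 12, set 0) → L1-HIT  vc=[8, 4]
13: 0xc5 (blk 12, set 0) → L1-HIT  vc=[8, 4]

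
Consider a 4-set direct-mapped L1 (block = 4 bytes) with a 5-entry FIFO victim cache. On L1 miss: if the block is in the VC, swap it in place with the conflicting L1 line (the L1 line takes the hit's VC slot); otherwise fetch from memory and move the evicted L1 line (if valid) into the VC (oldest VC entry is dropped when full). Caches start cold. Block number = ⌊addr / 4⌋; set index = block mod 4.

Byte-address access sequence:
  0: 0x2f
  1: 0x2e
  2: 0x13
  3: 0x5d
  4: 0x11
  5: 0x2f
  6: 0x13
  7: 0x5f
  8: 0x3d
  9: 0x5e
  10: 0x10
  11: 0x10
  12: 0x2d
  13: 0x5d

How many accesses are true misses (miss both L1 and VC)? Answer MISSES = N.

MISSES = 4

#0 0x2f→b11/s3 MISS; vc=[]
#1 0x2e→b11/s3 L1-HIT; vc=[]
#2 0x13→b4/s0 MISS; vc=[]
#3 0x5d→b23/s3 MISS; vc=[11]
#4 0x11→b4/s0 L1-HIT; vc=[11]
#5 0x2f→b11/s3 VC-HIT; vc=[23]
#6 0x13→b4/s0 L1-HIT; vc=[23]
#7 0x5f→b23/s3 VC-HIT; vc=[11]
#8 0x3d→b15/s3 MISS; vc=[11,23]
#9 0x5e→b23/s3 VC-HIT; vc=[11,15]
#10 0x10→b4/s0 L1-HIT; vc=[11,15]
#11 0x10→b4/s0 L1-HIT; vc=[11,15]
#12 0x2d→b11/s3 VC-HIT; vc=[23,15]
#13 0x5d→b23/s3 VC-HIT; vc=[11,15]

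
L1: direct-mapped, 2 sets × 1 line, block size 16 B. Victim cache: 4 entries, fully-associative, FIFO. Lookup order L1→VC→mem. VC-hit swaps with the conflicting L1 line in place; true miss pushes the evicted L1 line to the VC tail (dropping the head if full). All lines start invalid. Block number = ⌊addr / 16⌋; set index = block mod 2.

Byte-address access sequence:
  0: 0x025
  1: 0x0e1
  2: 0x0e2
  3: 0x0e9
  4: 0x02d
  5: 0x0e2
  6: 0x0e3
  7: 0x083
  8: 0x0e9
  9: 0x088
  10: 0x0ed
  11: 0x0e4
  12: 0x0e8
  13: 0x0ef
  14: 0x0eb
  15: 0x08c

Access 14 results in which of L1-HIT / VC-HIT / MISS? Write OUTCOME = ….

#0 0x25→b2/s0 MISS; vc=[]
#1 0xe1→b14/s0 MISS; vc=[2]
#2 0xe2→b14/s0 L1-HIT; vc=[2]
#3 0xe9→b14/s0 L1-HIT; vc=[2]
#4 0x2d→b2/s0 VC-HIT; vc=[14]
#5 0xe2→b14/s0 VC-HIT; vc=[2]
#6 0xe3→b14/s0 L1-HIT; vc=[2]
#7 0x83→b8/s0 MISS; vc=[2,14]
#8 0xe9→b14/s0 VC-HIT; vc=[2,8]
#9 0x88→b8/s0 VC-HIT; vc=[2,14]
#10 0xed→b14/s0 VC-HIT; vc=[2,8]
#11 0xe4→b14/s0 L1-HIT; vc=[2,8]
#12 0xe8→b14/s0 L1-HIT; vc=[2,8]
#13 0xef→b14/s0 L1-HIT; vc=[2,8]
#14 0xeb→b14/s0 L1-HIT; vc=[2,8]
#15 0x8c→b8/s0 VC-HIT; vc=[2,14]

OUTCOME = L1-HIT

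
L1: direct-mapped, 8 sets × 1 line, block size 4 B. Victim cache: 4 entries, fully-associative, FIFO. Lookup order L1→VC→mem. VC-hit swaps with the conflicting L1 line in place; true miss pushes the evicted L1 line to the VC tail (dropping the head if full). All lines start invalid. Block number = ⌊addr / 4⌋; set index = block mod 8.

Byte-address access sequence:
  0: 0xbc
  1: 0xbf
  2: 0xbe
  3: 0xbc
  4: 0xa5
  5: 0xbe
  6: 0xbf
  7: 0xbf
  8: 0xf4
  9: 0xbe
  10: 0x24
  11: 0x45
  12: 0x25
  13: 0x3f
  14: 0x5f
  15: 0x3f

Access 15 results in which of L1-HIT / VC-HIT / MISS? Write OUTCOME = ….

OUTCOME = VC-HIT

  [0] addr=0xbc blk=47 s=7: MISS | VC []
  [1] addr=0xbf blk=47 s=7: L1-HIT | VC []
  [2] addr=0xbe blk=47 s=7: L1-HIT | VC []
  [3] addr=0xbc blk=47 s=7: L1-HIT | VC []
  [4] addr=0xa5 blk=41 s=1: MISS | VC []
  [5] addr=0xbe blk=47 s=7: L1-HIT | VC []
  [6] addr=0xbf blk=47 s=7: L1-HIT | VC []
  [7] addr=0xbf blk=47 s=7: L1-HIT | VC []
  [8] addr=0xf4 blk=61 s=5: MISS | VC []
  [9] addr=0xbe blk=47 s=7: L1-HIT | VC []
  [10] addr=0x24 blk=9 s=1: MISS | VC [41]
  [11] addr=0x45 blk=17 s=1: MISS | VC [41, 9]
  [12] addr=0x25 blk=9 s=1: VC-HIT | VC [41, 17]
  [13] addr=0x3f blk=15 s=7: MISS | VC [41, 17, 47]
  [14] addr=0x5f blk=23 s=7: MISS | VC [41, 17, 47, 15]
  [15] addr=0x3f blk=15 s=7: VC-HIT | VC [41, 17, 47, 23]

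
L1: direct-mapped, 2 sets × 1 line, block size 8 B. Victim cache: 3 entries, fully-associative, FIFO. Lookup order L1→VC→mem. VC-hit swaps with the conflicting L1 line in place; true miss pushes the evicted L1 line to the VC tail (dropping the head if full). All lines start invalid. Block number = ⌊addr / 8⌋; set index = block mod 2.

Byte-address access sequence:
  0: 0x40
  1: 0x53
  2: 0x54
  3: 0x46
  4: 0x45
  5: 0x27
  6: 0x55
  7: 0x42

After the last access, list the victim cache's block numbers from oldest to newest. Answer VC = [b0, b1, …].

VC = [4, 10]

  [0] addr=0x40 blk=8 s=0: MISS | VC []
  [1] addr=0x53 blk=10 s=0: MISS | VC [8]
  [2] addr=0x54 blk=10 s=0: L1-HIT | VC [8]
  [3] addr=0x46 blk=8 s=0: VC-HIT | VC [10]
  [4] addr=0x45 blk=8 s=0: L1-HIT | VC [10]
  [5] addr=0x27 blk=4 s=0: MISS | VC [10, 8]
  [6] addr=0x55 blk=10 s=0: VC-HIT | VC [4, 8]
  [7] addr=0x42 blk=8 s=0: VC-HIT | VC [4, 10]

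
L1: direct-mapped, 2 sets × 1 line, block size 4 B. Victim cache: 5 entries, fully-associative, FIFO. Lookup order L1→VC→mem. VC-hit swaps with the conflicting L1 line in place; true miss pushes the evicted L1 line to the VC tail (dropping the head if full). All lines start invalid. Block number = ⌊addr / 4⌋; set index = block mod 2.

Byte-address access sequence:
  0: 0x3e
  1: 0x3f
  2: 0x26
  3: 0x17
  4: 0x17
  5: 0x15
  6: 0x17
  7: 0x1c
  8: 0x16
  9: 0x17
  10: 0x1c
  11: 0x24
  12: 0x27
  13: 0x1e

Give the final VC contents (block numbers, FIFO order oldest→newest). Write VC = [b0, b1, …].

VC = [15, 9, 5]

  [0] addr=0x3e blk=15 s=1: MISS | VC []
  [1] addr=0x3f blk=15 s=1: L1-HIT | VC []
  [2] addr=0x26 blk=9 s=1: MISS | VC [15]
  [3] addr=0x17 blk=5 s=1: MISS | VC [15, 9]
  [4] addr=0x17 blk=5 s=1: L1-HIT | VC [15, 9]
  [5] addr=0x15 blk=5 s=1: L1-HIT | VC [15, 9]
  [6] addr=0x17 blk=5 s=1: L1-HIT | VC [15, 9]
  [7] addr=0x1c blk=7 s=1: MISS | VC [15, 9, 5]
  [8] addr=0x16 blk=5 s=1: VC-HIT | VC [15, 9, 7]
  [9] addr=0x17 blk=5 s=1: L1-HIT | VC [15, 9, 7]
  [10] addr=0x1c blk=7 s=1: VC-HIT | VC [15, 9, 5]
  [11] addr=0x24 blk=9 s=1: VC-HIT | VC [15, 7, 5]
  [12] addr=0x27 blk=9 s=1: L1-HIT | VC [15, 7, 5]
  [13] addr=0x1e blk=7 s=1: VC-HIT | VC [15, 9, 5]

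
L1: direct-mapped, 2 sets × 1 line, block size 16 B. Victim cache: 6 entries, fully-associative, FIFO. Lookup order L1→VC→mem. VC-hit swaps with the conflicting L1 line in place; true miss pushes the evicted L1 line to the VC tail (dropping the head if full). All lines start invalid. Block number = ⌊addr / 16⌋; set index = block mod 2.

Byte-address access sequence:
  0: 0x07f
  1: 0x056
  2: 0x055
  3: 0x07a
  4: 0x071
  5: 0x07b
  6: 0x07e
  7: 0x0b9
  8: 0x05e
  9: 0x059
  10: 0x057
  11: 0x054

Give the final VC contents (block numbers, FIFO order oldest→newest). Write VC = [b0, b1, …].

VC = [11, 7]

  [0] addr=0x7f blk=7 s=1: MISS | VC []
  [1] addr=0x56 blk=5 s=1: MISS | VC [7]
  [2] addr=0x55 blk=5 s=1: L1-HIT | VC [7]
  [3] addr=0x7a blk=7 s=1: VC-HIT | VC [5]
  [4] addr=0x71 blk=7 s=1: L1-HIT | VC [5]
  [5] addr=0x7b blk=7 s=1: L1-HIT | VC [5]
  [6] addr=0x7e blk=7 s=1: L1-HIT | VC [5]
  [7] addr=0xb9 blk=11 s=1: MISS | VC [5, 7]
  [8] addr=0x5e blk=5 s=1: VC-HIT | VC [11, 7]
  [9] addr=0x59 blk=5 s=1: L1-HIT | VC [11, 7]
  [10] addr=0x57 blk=5 s=1: L1-HIT | VC [11, 7]
  [11] addr=0x54 blk=5 s=1: L1-HIT | VC [11, 7]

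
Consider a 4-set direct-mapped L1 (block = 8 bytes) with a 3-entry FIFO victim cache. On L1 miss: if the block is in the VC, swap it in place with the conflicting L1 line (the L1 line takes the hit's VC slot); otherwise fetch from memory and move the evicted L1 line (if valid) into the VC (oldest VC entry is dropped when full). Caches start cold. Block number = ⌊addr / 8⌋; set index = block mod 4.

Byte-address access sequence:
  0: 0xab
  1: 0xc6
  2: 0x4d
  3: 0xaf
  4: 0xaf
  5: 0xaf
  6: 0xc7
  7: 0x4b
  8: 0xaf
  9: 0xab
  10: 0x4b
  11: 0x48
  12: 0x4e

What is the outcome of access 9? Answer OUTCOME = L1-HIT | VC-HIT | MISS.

OUTCOME = L1-HIT

#0 0xab→b21/s1 MISS; vc=[]
#1 0xc6→b24/s0 MISS; vc=[]
#2 0x4d→b9/s1 MISS; vc=[21]
#3 0xaf→b21/s1 VC-HIT; vc=[9]
#4 0xaf→b21/s1 L1-HIT; vc=[9]
#5 0xaf→b21/s1 L1-HIT; vc=[9]
#6 0xc7→b24/s0 L1-HIT; vc=[9]
#7 0x4b→b9/s1 VC-HIT; vc=[21]
#8 0xaf→b21/s1 VC-HIT; vc=[9]
#9 0xab→b21/s1 L1-HIT; vc=[9]
#10 0x4b→b9/s1 VC-HIT; vc=[21]
#11 0x48→b9/s1 L1-HIT; vc=[21]
#12 0x4e→b9/s1 L1-HIT; vc=[21]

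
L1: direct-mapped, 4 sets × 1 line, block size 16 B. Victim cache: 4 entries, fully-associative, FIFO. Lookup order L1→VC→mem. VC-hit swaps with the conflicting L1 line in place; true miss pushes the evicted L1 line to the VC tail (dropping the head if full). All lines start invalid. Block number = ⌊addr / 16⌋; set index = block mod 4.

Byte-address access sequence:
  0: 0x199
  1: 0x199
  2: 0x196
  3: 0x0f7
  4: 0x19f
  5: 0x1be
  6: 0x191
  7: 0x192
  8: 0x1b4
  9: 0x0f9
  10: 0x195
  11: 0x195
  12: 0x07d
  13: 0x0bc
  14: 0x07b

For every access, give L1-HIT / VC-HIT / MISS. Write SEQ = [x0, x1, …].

0: 0x199 (blk 25, set 1) → MISS  vc=[]
1: 0x199 (blk 25, set 1) → L1-HIT  vc=[]
2: 0x196 (blk 25, set 1) → L1-HIT  vc=[]
3: 0xf7 (blk 15, set 3) → MISS  vc=[]
4: 0x19f (blk 25, set 1) → L1-HIT  vc=[]
5: 0x1be (blk 27, set 3) → MISS  vc=[15]
6: 0x191 (blk 25, set 1) → L1-HIT  vc=[15]
7: 0x192 (blk 25, set 1) → L1-HIT  vc=[15]
8: 0x1b4 (blk 27, set 3) → L1-HIT  vc=[15]
9: 0xf9 (blk 15, set 3) → VC-HIT  vc=[27]
10: 0x195 (blk 25, set 1) → L1-HIT  vc=[27]
11: 0x195 (blk 25, set 1) → L1-HIT  vc=[27]
12: 0x7d (blk 7, set 3) → MISS  vc=[27, 15]
13: 0xbc (blk 11, set 3) → MISS  vc=[27, 15, 7]
14: 0x7b (blk 7, set 3) → VC-HIT  vc=[27, 15, 11]

SEQ = [MISS, L1-HIT, L1-HIT, MISS, L1-HIT, MISS, L1-HIT, L1-HIT, L1-HIT, VC-HIT, L1-HIT, L1-HIT, MISS, MISS, VC-HIT]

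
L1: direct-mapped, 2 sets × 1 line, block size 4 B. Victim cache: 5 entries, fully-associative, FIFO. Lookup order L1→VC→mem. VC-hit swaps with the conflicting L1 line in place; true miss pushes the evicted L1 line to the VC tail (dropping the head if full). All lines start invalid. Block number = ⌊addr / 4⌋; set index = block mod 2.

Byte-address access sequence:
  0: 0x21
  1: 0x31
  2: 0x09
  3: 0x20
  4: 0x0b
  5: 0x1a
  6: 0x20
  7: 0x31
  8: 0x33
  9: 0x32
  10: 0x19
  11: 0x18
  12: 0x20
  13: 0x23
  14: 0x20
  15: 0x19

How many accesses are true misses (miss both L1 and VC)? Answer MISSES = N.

MISSES = 4

0: 0x21 (blk 8, set 0) → MISS  vc=[]
1: 0x31 (blk 12, set 0) → MISS  vc=[8]
2: 0x9 (blk 2, set 0) → MISS  vc=[8, 12]
3: 0x20 (blk 8, set 0) → VC-HIT  vc=[2, 12]
4: 0xb (blk 2, set 0) → VC-HIT  vc=[8, 12]
5: 0x1a (blk 6, set 0) → MISS  vc=[8, 12, 2]
6: 0x20 (blk 8, set 0) → VC-HIT  vc=[6, 12, 2]
7: 0x31 (blk 12, set 0) → VC-HIT  vc=[6, 8, 2]
8: 0x33 (blk 12, set 0) → L1-HIT  vc=[6, 8, 2]
9: 0x32 (blk 12, set 0) → L1-HIT  vc=[6, 8, 2]
10: 0x19 (blk 6, set 0) → VC-HIT  vc=[12, 8, 2]
11: 0x18 (blk 6, set 0) → L1-HIT  vc=[12, 8, 2]
12: 0x20 (blk 8, set 0) → VC-HIT  vc=[12, 6, 2]
13: 0x23 (blk 8, set 0) → L1-HIT  vc=[12, 6, 2]
14: 0x20 (blk 8, set 0) → L1-HIT  vc=[12, 6, 2]
15: 0x19 (blk 6, set 0) → VC-HIT  vc=[12, 8, 2]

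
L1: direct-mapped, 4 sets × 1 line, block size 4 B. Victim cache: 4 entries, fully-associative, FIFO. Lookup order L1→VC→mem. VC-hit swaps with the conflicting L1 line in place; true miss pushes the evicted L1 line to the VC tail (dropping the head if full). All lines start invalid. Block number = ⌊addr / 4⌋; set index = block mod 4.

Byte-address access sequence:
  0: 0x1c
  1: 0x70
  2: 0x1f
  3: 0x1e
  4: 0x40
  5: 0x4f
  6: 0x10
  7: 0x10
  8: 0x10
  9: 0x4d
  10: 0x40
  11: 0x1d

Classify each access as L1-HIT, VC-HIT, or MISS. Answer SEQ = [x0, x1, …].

SEQ = [MISS, MISS, L1-HIT, L1-HIT, MISS, MISS, MISS, L1-HIT, L1-HIT, L1-HIT, VC-HIT, VC-HIT]

#0 0x1c→b7/s3 MISS; vc=[]
#1 0x70→b28/s0 MISS; vc=[]
#2 0x1f→b7/s3 L1-HIT; vc=[]
#3 0x1e→b7/s3 L1-HIT; vc=[]
#4 0x40→b16/s0 MISS; vc=[28]
#5 0x4f→b19/s3 MISS; vc=[28,7]
#6 0x10→b4/s0 MISS; vc=[28,7,16]
#7 0x10→b4/s0 L1-HIT; vc=[28,7,16]
#8 0x10→b4/s0 L1-HIT; vc=[28,7,16]
#9 0x4d→b19/s3 L1-HIT; vc=[28,7,16]
#10 0x40→b16/s0 VC-HIT; vc=[28,7,4]
#11 0x1d→b7/s3 VC-HIT; vc=[28,19,4]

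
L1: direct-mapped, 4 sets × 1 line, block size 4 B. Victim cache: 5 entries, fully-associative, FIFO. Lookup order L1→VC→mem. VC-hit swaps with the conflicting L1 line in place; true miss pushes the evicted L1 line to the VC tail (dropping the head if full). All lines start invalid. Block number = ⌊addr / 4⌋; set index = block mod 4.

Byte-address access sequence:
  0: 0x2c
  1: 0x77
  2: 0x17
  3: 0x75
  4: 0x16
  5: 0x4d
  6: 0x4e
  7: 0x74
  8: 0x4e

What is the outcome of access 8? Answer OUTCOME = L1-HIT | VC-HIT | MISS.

0: 0x2c (blk 11, set 3) → MISS  vc=[]
1: 0x77 (blk 29, set 1) → MISS  vc=[]
2: 0x17 (blk 5, set 1) → MISS  vc=[29]
3: 0x75 (blk 29, set 1) → VC-HIT  vc=[5]
4: 0x16 (blk 5, set 1) → VC-HIT  vc=[29]
5: 0x4d (blk 19, set 3) → MISS  vc=[29, 11]
6: 0x4e (blk 19, set 3) → L1-HIT  vc=[29, 11]
7: 0x74 (blk 29, set 1) → VC-HIT  vc=[5, 11]
8: 0x4e (blk 19, set 3) → L1-HIT  vc=[5, 11]

OUTCOME = L1-HIT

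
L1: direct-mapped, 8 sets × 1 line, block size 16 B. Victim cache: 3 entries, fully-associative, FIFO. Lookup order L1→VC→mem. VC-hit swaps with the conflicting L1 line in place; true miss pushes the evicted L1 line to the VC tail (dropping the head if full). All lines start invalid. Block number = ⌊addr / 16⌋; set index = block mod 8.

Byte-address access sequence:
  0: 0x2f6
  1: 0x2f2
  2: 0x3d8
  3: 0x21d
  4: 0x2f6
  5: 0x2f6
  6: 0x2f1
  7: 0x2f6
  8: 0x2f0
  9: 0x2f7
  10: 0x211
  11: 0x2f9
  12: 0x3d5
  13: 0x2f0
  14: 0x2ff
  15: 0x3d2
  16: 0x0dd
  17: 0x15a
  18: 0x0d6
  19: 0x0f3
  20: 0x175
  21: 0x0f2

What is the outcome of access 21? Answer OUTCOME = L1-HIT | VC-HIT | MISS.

OUTCOME = VC-HIT

  [0] addr=0x2f6 blk=47 s=7: MISS | VC []
  [1] addr=0x2f2 blk=47 s=7: L1-HIT | VC []
  [2] addr=0x3d8 blk=61 s=5: MISS | VC []
  [3] addr=0x21d blk=33 s=1: MISS | VC []
  [4] addr=0x2f6 blk=47 s=7: L1-HIT | VC []
  [5] addr=0x2f6 blk=47 s=7: L1-HIT | VC []
  [6] addr=0x2f1 blk=47 s=7: L1-HIT | VC []
  [7] addr=0x2f6 blk=47 s=7: L1-HIT | VC []
  [8] addr=0x2f0 blk=47 s=7: L1-HIT | VC []
  [9] addr=0x2f7 blk=47 s=7: L1-HIT | VC []
  [10] addr=0x211 blk=33 s=1: L1-HIT | VC []
  [11] addr=0x2f9 blk=47 s=7: L1-HIT | VC []
  [12] addr=0x3d5 blk=61 s=5: L1-HIT | VC []
  [13] addr=0x2f0 blk=47 s=7: L1-HIT | VC []
  [14] addr=0x2ff blk=47 s=7: L1-HIT | VC []
  [15] addr=0x3d2 blk=61 s=5: L1-HIT | VC []
  [16] addr=0xdd blk=13 s=5: MISS | VC [61]
  [17] addr=0x15a blk=21 s=5: MISS | VC [61, 13]
  [18] addr=0xd6 blk=13 s=5: VC-HIT | VC [61, 21]
  [19] addr=0xf3 blk=15 s=7: MISS | VC [61, 21, 47]
  [20] addr=0x175 blk=23 s=7: MISS | VC [21, 47, 15]
  [21] addr=0xf2 blk=15 s=7: VC-HIT | VC [21, 47, 23]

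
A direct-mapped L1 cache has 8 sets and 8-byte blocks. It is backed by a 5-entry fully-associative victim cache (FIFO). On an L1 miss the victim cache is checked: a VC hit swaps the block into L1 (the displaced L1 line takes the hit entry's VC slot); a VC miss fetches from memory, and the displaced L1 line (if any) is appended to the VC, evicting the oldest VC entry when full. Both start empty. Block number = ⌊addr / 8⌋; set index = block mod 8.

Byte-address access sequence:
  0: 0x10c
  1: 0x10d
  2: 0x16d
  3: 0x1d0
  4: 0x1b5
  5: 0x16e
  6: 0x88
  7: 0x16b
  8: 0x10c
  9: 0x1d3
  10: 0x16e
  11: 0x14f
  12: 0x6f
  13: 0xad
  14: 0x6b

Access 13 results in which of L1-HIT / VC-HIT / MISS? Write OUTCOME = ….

OUTCOME = MISS

0: 0x10c (blk 33, set 1) → MISS  vc=[]
1: 0x10d (blk 33, set 1) → L1-HIT  vc=[]
2: 0x16d (blk 45, set 5) → MISS  vc=[]
3: 0x1d0 (blk 58, set 2) → MISS  vc=[]
4: 0x1b5 (blk 54, set 6) → MISS  vc=[]
5: 0x16e (blk 45, set 5) → L1-HIT  vc=[]
6: 0x88 (blk 17, set 1) → MISS  vc=[33]
7: 0x16b (blk 45, set 5) → L1-HIT  vc=[33]
8: 0x10c (blk 33, set 1) → VC-HIT  vc=[17]
9: 0x1d3 (blk 58, set 2) → L1-HIT  vc=[17]
10: 0x16e (blk 45, set 5) → L1-HIT  vc=[17]
11: 0x14f (blk 41, set 1) → MISS  vc=[17, 33]
12: 0x6f (blk 13, set 5) → MISS  vc=[17, 33, 45]
13: 0xad (blk 21, set 5) → MISS  vc=[17, 33, 45, 13]
14: 0x6b (blk 13, set 5) → VC-HIT  vc=[17, 33, 45, 21]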